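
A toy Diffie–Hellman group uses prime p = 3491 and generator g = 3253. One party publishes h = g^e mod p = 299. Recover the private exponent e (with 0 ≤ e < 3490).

Baby-step giant-step with m = ceil(sqrt(3490)) = 60.
Baby table (3253^j mod 3491 for j=0..59):
  0:1  1:3253  2:788  3:970  4:3037  5:3322  6:1821  7:2977
  8:147  9:3415  10:633  11:2950  12:3082  13:3085  14:2371  15:1244
  16:663  17:2792  18:2285  19:766  20:2715  21:3156  22:2928  23:1336
  24:3204  25:1977  26:759  27:890  28:1131  29:3120  30:1023  31:896
  32:3194  33:866  34:3352  35:1663  36:2180  37:1319  38:268  39:2545
  40:1724  41:1626  42:513  43:91  44:2779  45:1888  46:995  47:578
  48:2076  49:1634  50:2100  51:2904  52:66  53:1747  54:3134  55:1182
  56:1455  57:2810  58:1492  59:986
Giant step factor: 3253^(-60) ≡ 1218 (mod 3491).
Scan 299·1218^i mod 3491 for i = 0, 1, …:
  i=0: 299   i=1: 1118   i=2: 234   i=3: 2241
  i=4: 3067   i=5: 236   i=6: 1186   i=7: 2765
  i=8: 2446   i=9: 1405     …   i=40: 1866
  i=41: 147
Match at i=41, j=8: e = 41·60 + 8 = 2468.

2468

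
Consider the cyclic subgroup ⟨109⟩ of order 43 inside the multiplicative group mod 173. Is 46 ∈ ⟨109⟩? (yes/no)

46 ∈ ⟨109⟩ iff 46^43 ≡ 1 (mod 173), since |⟨109⟩| = 43.
46^43 mod 173 = 80.
Since 80 ≠ 1, 46 does not lie in the subgroup.

no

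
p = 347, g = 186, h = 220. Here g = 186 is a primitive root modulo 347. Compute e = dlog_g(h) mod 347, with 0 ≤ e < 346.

Baby-step giant-step with m = ceil(sqrt(346)) = 19.
Baby table (186^j mod 347 for j=0..18):
  0:1  1:186  2:243  3:88  4:59  5:217  6:110  7:334
  8:11  9:311  10:244  11:274  12:302  13:305  14:169  15:204
  16:121  17:298  18:255
Giant step factor: 186^(-19) ≡ 191 (mod 347).
Scan 220·191^i mod 347 for i = 0, 1, …:
  i=0: 220   i=1: 33   i=2: 57   i=3: 130
  i=4: 193   i=5: 81   i=6: 203   i=7: 256
  i=8: 316   i=9: 325   i=10: 309   i=11: 29
  i=12: 334
Match at i=12, j=7: e = 12·19 + 7 = 235.

235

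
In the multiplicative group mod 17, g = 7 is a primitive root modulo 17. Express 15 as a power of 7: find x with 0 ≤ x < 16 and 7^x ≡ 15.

2

Successive powers of 7 modulo 17:
  7^0=1  7^1=7  7^2=15
So 7^2 ≡ 15 (mod 17), giving x = 2.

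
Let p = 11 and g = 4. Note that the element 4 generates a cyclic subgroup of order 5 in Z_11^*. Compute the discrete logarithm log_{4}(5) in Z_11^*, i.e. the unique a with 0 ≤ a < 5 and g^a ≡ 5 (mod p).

Successive powers of 4 modulo 11:
  4^0=1  4^1=4  4^2=5
So 4^2 ≡ 5 (mod 11), giving a = 2.

2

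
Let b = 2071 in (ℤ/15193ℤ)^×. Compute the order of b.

3798

The order of 2071 must divide p − 1 = 15192 = 2^3 · 3^2 · 211.
Divisors: 1, 2, 3, 4, 6, 8, 9, 12, 18, 24, 36, 72, 211, 422, 633, 844, 1266, 1688, 1899, 2532, 3798, 5064, 7596, 15192.
Check each in increasing order: 2071^1 ≡ 2071;  2071^2 ≡ 4615;  2071^3 ≡ 1268;  2071^4 ≡ 12832;  2071^6 ≡ 12559;  2071^8 ≡ 13683;  2071^9 ≡ 2548;  2071^12 ≡ 9948;  2071^18 ≡ 4893;  2071^24 ≡ 10695;  2071^36 ≡ 12474;  2071^72 ≡ 9163;  2071^211 ≡ 12669;  2071^422 ≡ 4709;  2071^633 ≡ 10603;  2071^844 ≡ 8094;  2071^1266 ≡ 10602;  2071^1688 ≡ 620;  2071^1899 ≡ 15192;  2071^2532 ≡ 4590;  2071^3798 ≡ 1.
Smallest exponent giving 1 is 3798.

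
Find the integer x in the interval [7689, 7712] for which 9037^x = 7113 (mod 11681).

7708

Compute 9037^7689 mod 11681 = 1683, then multiply by 9037 repeatedly:
  9037^7689=1683  9037^7690=609  9037^7691=1782  9037^7692=7516  9037^7693=8758
  9037^7694=7271  9037^7695=2402  9037^7696=3576  9037^7697=6666  9037^7698=1725
  9037^7699=6371  9037^7700=10759  9037^7701=8120  9037^7702=398  9037^7703=10659
  9037^7704=3857  9037^7705=11286  9037^7706=4771  9037^7707=956  9037^7708=7113
Found 7113 at exponent 7708.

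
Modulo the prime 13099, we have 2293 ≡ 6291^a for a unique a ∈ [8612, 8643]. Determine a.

8634

Compute 6291^8612 mod 13099 = 11134, then multiply by 6291 repeatedly:
  6291^8612=11134  6291^8613=3641  6291^8614=8479  6291^8615=2261  6291^8616=11536
  6291^8617=4516  6291^8618=11524  6291^8619=7618  6291^8620=8696  6291^8621=5112
  6291^8622=1547  6291^8623=12719  6291^8624=6537  6291^8625=6506  6291^8626=7970
  6291^8627=9397  6291^8628=740  6291^8629=5195  6291^8630=12839  6291^8631=1715
  6291^8632=8588  6291^8633=6832  6291^8634=2293
Found 2293 at exponent 8634.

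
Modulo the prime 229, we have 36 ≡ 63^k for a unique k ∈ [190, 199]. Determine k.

Compute 63^190 mod 229 = 95, then multiply by 63 repeatedly:
  63^190=95  63^191=31  63^192=121  63^193=66  63^194=36
Found 36 at exponent 194.

194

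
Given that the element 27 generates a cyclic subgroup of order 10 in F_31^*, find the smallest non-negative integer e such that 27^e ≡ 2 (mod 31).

8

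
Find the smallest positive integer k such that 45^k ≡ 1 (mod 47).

46

The order of 45 must divide p − 1 = 46 = 2 · 23.
Divisors: 1, 2, 23, 46.
Check each in increasing order: 45^1 ≡ 45;  45^2 ≡ 4;  45^23 ≡ 46;  45^46 ≡ 1.
Smallest exponent giving 1 is 46.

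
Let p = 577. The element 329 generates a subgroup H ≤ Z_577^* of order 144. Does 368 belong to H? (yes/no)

no

368 ∈ ⟨329⟩ iff 368^144 ≡ 1 (mod 577), since |⟨329⟩| = 144.
368^144 mod 577 = 576.
Since 576 ≠ 1, 368 does not lie in the subgroup.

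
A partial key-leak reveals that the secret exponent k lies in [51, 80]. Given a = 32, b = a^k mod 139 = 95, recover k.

57

Compute 32^51 mod 139 = 33, then multiply by 32 repeatedly:
  32^51=33  32^52=83  32^53=15  32^54=63  32^55=70
  32^56=16  32^57=95
Found 95 at exponent 57.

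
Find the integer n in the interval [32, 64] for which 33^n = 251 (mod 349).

51

Compute 33^32 mod 349 = 145, then multiply by 33 repeatedly:
  33^32=145  33^33=248  33^34=157  33^35=295  33^36=312
  33^37=175  33^38=191  33^39=21  33^40=344  33^41=184
  33^42=139  33^43=50  33^44=254  33^45=6  33^46=198
  33^47=252  33^48=289  33^49=114  33^50=272  33^51=251
Found 251 at exponent 51.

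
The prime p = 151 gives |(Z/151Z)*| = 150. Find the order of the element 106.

150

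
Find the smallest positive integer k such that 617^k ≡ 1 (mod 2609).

2608

The order of 617 must divide p − 1 = 2608 = 2^4 · 163.
Divisors: 1, 2, 4, 8, 16, 163, 326, 652, 1304, 2608.
Check each in increasing order: 617^1 ≡ 617;  617^2 ≡ 2384;  617^4 ≡ 1054;  617^8 ≡ 2091;  617^16 ≡ 2206;  617^163 ≡ 1866;  617^326 ≡ 1550;  617^652 ≡ 2220;  617^1304 ≡ 2608;  617^2608 ≡ 1.
Smallest exponent giving 1 is 2608.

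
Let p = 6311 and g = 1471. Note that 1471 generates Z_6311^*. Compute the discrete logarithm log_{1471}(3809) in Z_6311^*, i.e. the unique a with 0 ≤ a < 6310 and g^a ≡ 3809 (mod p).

Baby-step giant-step with m = ceil(sqrt(6310)) = 80.
Baby table (1471^j mod 6311 for j=0..79):
  0:1  1:1471  2:5479  3:462  4:4325  5:587  6:5181  7:3874
  8:6132  9:1753  10:3775  11:5656  12:2078  13:2214  14:318  15:764
  16:486  17:1763  18:5863  19:3647  20:387  21:1287  22:6188  23:2086
  24:1360  25:6284  26:4460  27:3531  28:148  29:3134  30:3084  31:5266
  32:2689  33:4833  34:3157  35:5362  36:5063  37:693  38:3332  39:4036
  40:4616  41:5811  42:2887  43:5785  44:2507  45:2173  46:3117  47:3321
  48:477  49:1146  50:729  51:5800  52:5639  53:2315  54:3736  55:5086
  56:2971  57:3129  58:2040  59:3115  60:379  61:2141  62:222  63:4701
  64:4626  65:1588  66:878  67:4094  68:1580  69:1732  70:4439  71:4195
  72:4998  73:6054  74:613  75:5561  76:1175  77:5522  78:605  79:104
Giant step factor: 1471^(-80) ≡ 1366 (mod 6311).
Scan 3809·1366^i mod 6311 for i = 0, 1, …:
  i=0: 3809   i=1: 2830   i=2: 3448   i=3: 1962
  i=4: 4228   i=5: 883   i=6: 777   i=7: 1134
  i=8: 2849   i=9: 4158     …   i=34: 1977
  i=35: 5785
Match at i=35, j=43: a = 35·80 + 43 = 2843.

2843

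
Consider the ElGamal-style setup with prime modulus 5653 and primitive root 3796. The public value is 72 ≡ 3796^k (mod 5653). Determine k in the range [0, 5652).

Baby-step giant-step with m = ceil(sqrt(5652)) = 76.
Baby table (3796^j mod 5653 for j=0..75):
  0:1  1:3796  2:119  3:5137  4:2855  5:779  6:565  7:2253
  8:5052  9:2416  10:1970  11:4854  12:2657  13:1020  14:5268  15:2667
  16:5062  17:805  18:3160  19:5347  20:2942  21:3157  22:5265  23:2585
  24:4705  25:2353  26:248  27:3010  28:1247  29:2051  30:1415  31:990
  32:4448  33:4750  34:3583  35:5603  36:2402  37:5356  38:3188  39:4228
  40:621  41:15  42:410  43:1785  44:3566  45:3254  46:379  47:2822
  48:5530  49:2291  50:2322  51:1285  52:4974  53:284  54:3994  55:5531
  56:434  57:2441  58:769  59:2176  60:1063  61:4559  62:2131  63:5486
  64:4857  65:2739  66:1377  67:3720  68:5579  69:1746  70:2500  71:4266
  72:3544  73:4537  74:3414  75:2868
Giant step factor: 3796^(-76) ≡ 505 (mod 5653).
Scan 72·505^i mod 5653 for i = 0, 1, …:
  i=0: 72   i=1: 2442   i=2: 856   i=3: 2652
  i=4: 5152   i=5: 1380   i=6: 1581   i=7: 1332
  i=8: 5606   i=9: 4530     …   i=52: 1596
  i=53: 3254
Match at i=53, j=45: k = 53·76 + 45 = 4073.

4073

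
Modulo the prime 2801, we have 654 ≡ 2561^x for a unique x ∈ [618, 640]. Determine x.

620

Compute 2561^618 mod 2801 = 1252, then multiply by 2561 repeatedly:
  2561^618=1252  2561^619=2028  2561^620=654
Found 654 at exponent 620.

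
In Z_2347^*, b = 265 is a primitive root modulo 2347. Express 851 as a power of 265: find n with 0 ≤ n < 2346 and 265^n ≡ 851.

Baby-step giant-step with m = ceil(sqrt(2346)) = 49.
Baby table (265^j mod 2347 for j=0..48):
  0:1  1:265  2:2162  3:262  4:1367  5:817  6:581  7:1410
  8:477  9:2014  10:941  11:583  12:1940  13:107  14:191  15:1328
  16:2217  17:755  18:580  19:1145  20:662  21:1752  22:1921  23:2113
  24:1359  25:1044  26:2061  27:1661  28:1276  29:172  30:987  31:1038
  32:471  33:424  34:2051  35:1358  36:779  37:2246  38:1399  39:2256
  40:1702  41:406  42:1975  43:2341  44:757  45:1110  46:775  47:1186
  48:2139
Giant step factor: 265^(-49) ≡ 2279 (mod 2347).
Scan 851·2279^i mod 2347 for i = 0, 1, …:
  i=0: 851   i=1: 807   i=2: 1452   i=3: 2185
  i=4: 1628   i=5: 1952   i=6: 1043   i=7: 1833
  i=8: 2094   i=9: 775
Match at i=9, j=46: n = 9·49 + 46 = 487.

487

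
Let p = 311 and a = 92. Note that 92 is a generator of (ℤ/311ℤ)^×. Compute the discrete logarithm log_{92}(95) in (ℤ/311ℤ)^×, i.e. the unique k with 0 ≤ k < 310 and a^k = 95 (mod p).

279

Baby-step giant-step with m = ceil(sqrt(310)) = 18.
Baby table (92^j mod 311 for j=0..17):
  0:1  1:92  2:67  3:255  4:135  5:291  6:26  7:215
  8:187  9:99  10:89  11:102  12:54  13:303  14:197  15:86
  16:137  17:164
Giant step factor: 92^(-18) ≡ 173 (mod 311).
Scan 95·173^i mod 311 for i = 0, 1, …:
  i=0: 95   i=1: 263   i=2: 93   i=3: 228
  i=4: 258   i=5: 161   i=6: 174   i=7: 246
  i=8: 262   i=9: 231     …   i=14: 290
  i=15: 99
Match at i=15, j=9: k = 15·18 + 9 = 279.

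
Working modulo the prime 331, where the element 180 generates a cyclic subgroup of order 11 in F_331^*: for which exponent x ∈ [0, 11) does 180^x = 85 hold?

Successive powers of 180 modulo 331:
  180^0=1  180^1=180  180^2=293  180^3=111  180^4=120  180^5=85
So 180^5 ≡ 85 (mod 331), giving x = 5.

5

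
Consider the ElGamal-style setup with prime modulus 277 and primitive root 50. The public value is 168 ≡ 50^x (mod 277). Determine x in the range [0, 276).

Baby-step giant-step with m = ceil(sqrt(276)) = 17.
Baby table (50^j mod 277 for j=0..16):
  0:1  1:50  2:7  3:73  4:49  5:234  6:66  7:253
  8:185  9:109  10:187  11:209  12:201  13:78  14:22  15:269
  16:154
Giant step factor: 50^(-17) ≡ 183 (mod 277).
Scan 168·183^i mod 277 for i = 0, 1, …:
  i=0: 168   i=1: 274   i=2: 5   i=3: 84
  i=4: 137   i=5: 141   i=6: 42   i=7: 207
  i=8: 209
Match at i=8, j=11: x = 8·17 + 11 = 147.

147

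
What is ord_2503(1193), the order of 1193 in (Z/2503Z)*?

1251

The order of 1193 must divide p − 1 = 2502 = 2 · 3^2 · 139.
Divisors: 1, 2, 3, 6, 9, 18, 139, 278, 417, 834, 1251, 2502.
Check each in increasing order: 1193^1 ≡ 1193;  1193^2 ≡ 1545;  1193^3 ≡ 977;  1193^6 ≡ 886;  1193^9 ≡ 2087;  1193^18 ≡ 349;  1193^139 ≡ 2183;  1193^278 ≡ 2280;  1193^417 ≡ 1276;  1193^834 ≡ 1226;  1193^1251 ≡ 1.
Smallest exponent giving 1 is 1251.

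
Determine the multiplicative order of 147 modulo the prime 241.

30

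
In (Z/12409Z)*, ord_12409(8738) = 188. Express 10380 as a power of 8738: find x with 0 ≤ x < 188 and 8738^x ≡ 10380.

Baby-step giant-step with m = ceil(sqrt(188)) = 14.
Baby table (8738^j mod 12409 for j=0..13):
  0:1  1:8738  2:67  3:2223  4:4489  5:33  6:2947  7:2211
  8:11314  9:11638  10:1089  11:10388  12:10918  13:1092
Giant step factor: 8738^(-14) ≡ 7227 (mod 12409).
Scan 10380·7227^i mod 12409 for i = 0, 1, …:
  i=0: 10380   i=1: 3855   i=2: 1880   i=3: 11314
Match at i=3, j=8: x = 3·14 + 8 = 50.

50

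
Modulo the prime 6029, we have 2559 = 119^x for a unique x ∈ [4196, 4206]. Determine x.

4197

Compute 119^4196 mod 6029 = 3112, then multiply by 119 repeatedly:
  119^4196=3112  119^4197=2559
Found 2559 at exponent 4197.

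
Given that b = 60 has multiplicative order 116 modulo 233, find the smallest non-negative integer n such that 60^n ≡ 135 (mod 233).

Successive powers of 60 modulo 233:
  60^0=1  60^1=60  60^2=105  60^3=9  60^4=74  60^5=13
  60^6=81  60^7=200  60^8=117  60^9=30  60^10=169  60^11=121
  60^12=37  60^13=123  60^14=157  60^15=100  60^16=175  60^17=15
  60^18=201  60^19=177  60^20=135
So 60^20 ≡ 135 (mod 233), giving n = 20.

20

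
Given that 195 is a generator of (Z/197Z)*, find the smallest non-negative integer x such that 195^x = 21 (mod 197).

33

Baby-step giant-step with m = ceil(sqrt(196)) = 14.
Baby table (195^j mod 197 for j=0..13):
  0:1  1:195  2:4  3:189  4:16  5:165  6:64  7:69
  8:59  9:79  10:39  11:119  12:156  13:82
Giant step factor: 195^(-14) ≡ 6 (mod 197).
Scan 21·6^i mod 197 for i = 0, 1, …:
  i=0: 21   i=1: 126   i=2: 165
Match at i=2, j=5: x = 2·14 + 5 = 33.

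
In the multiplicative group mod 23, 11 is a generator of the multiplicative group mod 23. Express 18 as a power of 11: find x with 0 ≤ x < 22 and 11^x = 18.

16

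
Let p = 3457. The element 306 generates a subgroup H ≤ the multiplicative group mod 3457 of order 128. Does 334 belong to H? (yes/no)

no

334 ∈ ⟨306⟩ iff 334^128 ≡ 1 (mod 3457), since |⟨306⟩| = 128.
334^128 mod 3457 = 1236.
Since 1236 ≠ 1, 334 does not lie in the subgroup.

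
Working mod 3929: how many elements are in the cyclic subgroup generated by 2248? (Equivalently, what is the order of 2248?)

1964

The order of 2248 must divide p − 1 = 3928 = 2^3 · 491.
Divisors: 1, 2, 4, 8, 491, 982, 1964, 3928.
Check each in increasing order: 2248^1 ≡ 2248;  2248^2 ≡ 810;  2248^4 ≡ 3886;  2248^8 ≡ 1849;  2248^491 ≡ 3703;  2248^982 ≡ 3928;  2248^1964 ≡ 1.
Smallest exponent giving 1 is 1964.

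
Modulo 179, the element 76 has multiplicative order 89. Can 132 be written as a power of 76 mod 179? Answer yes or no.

no

132 ∈ ⟨76⟩ iff 132^89 ≡ 1 (mod 179), since |⟨76⟩| = 89.
132^89 mod 179 = 178.
Since 178 ≠ 1, 132 does not lie in the subgroup.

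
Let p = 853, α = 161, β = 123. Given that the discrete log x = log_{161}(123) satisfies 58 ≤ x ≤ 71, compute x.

Compute 161^58 mod 853 = 289, then multiply by 161 repeatedly:
  161^58=289  161^59=467  161^60=123
Found 123 at exponent 60.

60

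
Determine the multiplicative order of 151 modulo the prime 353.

352

The order of 151 must divide p − 1 = 352 = 2^5 · 11.
Divisors: 1, 2, 4, 8, 11, 16, 22, 32, 44, 88, 176, 352.
Check each in increasing order: 151^1 ≡ 151;  151^2 ≡ 209;  151^4 ≡ 262;  151^8 ≡ 162;  151^11 ≡ 59;  151^16 ≡ 122;  151^22 ≡ 304;  151^32 ≡ 58;  151^44 ≡ 283;  151^88 ≡ 311;  151^176 ≡ 352;  151^352 ≡ 1.
Smallest exponent giving 1 is 352.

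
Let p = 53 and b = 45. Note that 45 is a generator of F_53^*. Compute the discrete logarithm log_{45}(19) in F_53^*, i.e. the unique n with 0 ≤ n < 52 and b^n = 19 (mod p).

21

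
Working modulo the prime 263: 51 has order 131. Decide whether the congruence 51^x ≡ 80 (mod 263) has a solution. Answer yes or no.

no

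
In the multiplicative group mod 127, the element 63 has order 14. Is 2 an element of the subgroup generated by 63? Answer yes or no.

yes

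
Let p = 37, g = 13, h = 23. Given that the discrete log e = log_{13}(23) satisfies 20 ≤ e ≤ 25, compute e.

21

Compute 13^20 mod 37 = 16, then multiply by 13 repeatedly:
  13^20=16  13^21=23
Found 23 at exponent 21.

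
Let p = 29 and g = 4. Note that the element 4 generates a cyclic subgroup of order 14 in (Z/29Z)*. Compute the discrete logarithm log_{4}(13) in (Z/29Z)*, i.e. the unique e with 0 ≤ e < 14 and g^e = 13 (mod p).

9

Successive powers of 4 modulo 29:
  4^0=1  4^1=4  4^2=16  4^3=6  4^4=24  4^5=9
  4^6=7  4^7=28  4^8=25  4^9=13
So 4^9 ≡ 13 (mod 29), giving e = 9.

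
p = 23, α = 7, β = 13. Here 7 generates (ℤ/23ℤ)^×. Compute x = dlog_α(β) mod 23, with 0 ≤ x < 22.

Successive powers of 7 modulo 23:
  7^0=1  7^1=7  7^2=3  7^3=21  7^4=9  7^5=17
  7^6=4  7^7=5  7^8=12  7^9=15  7^10=13
So 7^10 ≡ 13 (mod 23), giving x = 10.

10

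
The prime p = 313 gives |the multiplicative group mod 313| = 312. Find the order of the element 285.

The order of 285 must divide p − 1 = 312 = 2^3 · 3 · 13.
Divisors: 1, 2, 3, 4, 6, 8, 12, 13, 24, 26, 39, 52, 78, 104, 156, 312.
Check each in increasing order: 285^1 ≡ 285;  285^2 ≡ 158;  285^3 ≡ 271;  285^4 ≡ 237;  285^6 ≡ 199;  285^8 ≡ 142;  285^12 ≡ 163;  285^13 ≡ 131;  285^24 ≡ 277;  285^26 ≡ 259;  285^39 ≡ 125;  285^52 ≡ 99;  285^78 ≡ 288;  285^104 ≡ 98;  285^156 ≡ 312;  285^312 ≡ 1.
Smallest exponent giving 1 is 312.

312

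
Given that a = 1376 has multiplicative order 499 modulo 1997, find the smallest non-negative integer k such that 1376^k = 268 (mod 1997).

347

Baby-step giant-step with m = ceil(sqrt(499)) = 23.
Baby table (1376^j mod 1997 for j=0..22):
  0:1  1:1376  2:220  3:1173  4:472  5:447  6:1993  7:487
  8:1117  9:1299  10:109  11:209  12:16  13:49  14:1523  15:795
  16:1561  17:1161  18:1933  19:1801  20:1896  21:814  22:1744
Giant step factor: 1376^(-23) ≡ 255 (mod 1997).
Scan 268·255^i mod 1997 for i = 0, 1, …:
  i=0: 268   i=1: 442   i=2: 878   i=3: 226
  i=4: 1714   i=5: 1724   i=6: 280   i=7: 1505
  i=8: 351   i=9: 1637     …   i=14: 784
  i=15: 220
Match at i=15, j=2: k = 15·23 + 2 = 347.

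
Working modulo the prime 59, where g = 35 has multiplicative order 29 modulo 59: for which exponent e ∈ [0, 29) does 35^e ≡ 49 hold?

16

Successive powers of 35 modulo 59:
  35^0=1  35^1=35  35^2=45  35^3=41  35^4=19  35^5=16
  35^6=29  35^7=12  35^8=7  35^9=9  35^10=20  35^11=51
  35^12=15  35^13=53  35^14=26  35^15=25  35^16=49
So 35^16 ≡ 49 (mod 59), giving e = 16.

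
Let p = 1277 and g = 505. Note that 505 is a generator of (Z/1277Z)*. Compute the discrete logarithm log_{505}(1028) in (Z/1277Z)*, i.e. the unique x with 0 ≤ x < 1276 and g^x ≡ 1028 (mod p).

140

Baby-step giant-step with m = ceil(sqrt(1276)) = 36.
Baby table (505^j mod 1277 for j=0..35):
  0:1  1:505  2:902  3:898  4:155  5:378  6:617  7:1274
  8:1039  9:1125  10:1137  11:812  12:143  13:703  14:9  15:714
  16:456  17:420  18:118  19:848  20:445  21:1250  22:412  23:1186
  24:17  25:923  26:10  27:1219  28:81  29:41  30:273  31:1226
  32:1062  33:1247  34:174  35:1034
Giant step factor: 505^(-36) ≡ 924 (mod 1277).
Scan 1028·924^i mod 1277 for i = 0, 1, …:
  i=0: 1028   i=1: 1061   i=2: 905   i=3: 1062
Match at i=3, j=32: x = 3·36 + 32 = 140.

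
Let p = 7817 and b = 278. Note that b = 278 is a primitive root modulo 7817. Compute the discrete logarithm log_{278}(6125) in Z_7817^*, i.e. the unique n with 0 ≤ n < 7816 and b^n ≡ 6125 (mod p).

5441

Baby-step giant-step with m = ceil(sqrt(7816)) = 89.
Baby table (278^j mod 7817 for j=0..88):
  0:1  1:278  2:6931  3:3836  4:3296  5:1699  6:3302  7:3367
  8:5803  9:2932  10:2128  11:5309  12:6306  13:2060  14:2039  15:4018
  16:6990  17:4604  18:5741  19:1330  20:2341  21:1987  22:5196  23:6160
  24:557  25:6323  26:6786  27:2611  28:6694  29:486  30:2219  31:7156
  32:3850  33:7188  34:4929  35:2287  36:2609  37:6138  38:2258  39:2364
  40:564  41:452  42:584  43:6012  44:6315  45:4562  46:1882  47:7274
  48:5386  49:4261  50:4191  51:365  52:7666  53:4924  54:897  55:7039
  56:2592  57:1412  58:1686  59:7505  60:7068  61:2837  62:6986  63:3492
  64:1468  65:1620  66:4791  67:3008  68:7622  69:509  70:796  71:2412
  72:6091  73:4826  74:4921  75:63  76:1880  77:6718  78:7158  79:4406
  80:5416  81:4784  82:1062  83:6007  84:4925  85:1175  86:6153  87:6428
  88:4708
Giant step factor: 278^(-89) ≡ 6055 (mod 7817).
Scan 6125·6055^i mod 7817 for i = 0, 1, …:
  i=0: 6125   i=1: 3027   i=2: 5437   i=3: 3648
  i=4: 5615   i=5: 2692   i=6: 1615   i=7: 7575
  i=8: 4286   i=9: 7107     …   i=60: 5400
  i=61: 6306
Match at i=61, j=12: n = 61·89 + 12 = 5441.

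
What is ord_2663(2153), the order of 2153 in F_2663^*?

2662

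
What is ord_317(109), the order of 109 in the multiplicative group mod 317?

The order of 109 must divide p − 1 = 316 = 2^2 · 79.
Divisors: 1, 2, 4, 79, 158, 316.
Check each in increasing order: 109^1 ≡ 109;  109^2 ≡ 152;  109^4 ≡ 280;  109^79 ≡ 114;  109^158 ≡ 316;  109^316 ≡ 1.
Smallest exponent giving 1 is 316.

316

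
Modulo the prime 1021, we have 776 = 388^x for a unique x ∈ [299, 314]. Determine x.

304

Compute 388^299 mod 1021 = 918, then multiply by 388 repeatedly:
  388^299=918  388^300=876  388^301=916  388^302=100  388^303=2
  388^304=776
Found 776 at exponent 304.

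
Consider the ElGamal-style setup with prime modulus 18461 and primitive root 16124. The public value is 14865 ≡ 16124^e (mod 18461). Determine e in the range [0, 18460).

17347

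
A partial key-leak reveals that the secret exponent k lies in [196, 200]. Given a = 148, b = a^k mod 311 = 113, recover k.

Compute 148^196 mod 311 = 10, then multiply by 148 repeatedly:
  148^196=10  148^197=236  148^198=96  148^199=213  148^200=113
Found 113 at exponent 200.

200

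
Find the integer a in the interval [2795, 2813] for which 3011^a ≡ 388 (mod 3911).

2810

Compute 3011^2795 mod 3911 = 2734, then multiply by 3011 repeatedly:
  3011^2795=2734  3011^2796=3330  3011^2797=2737  3011^2798=630  3011^2799=95
  3011^2800=542  3011^2801=1075  3011^2802=2428  3011^2803=1049  3011^2804=2362
  3011^2805=1784  3011^2806=1821  3011^2807=3720  3011^2808=3727  3011^2809=1338
  3011^2810=388
Found 388 at exponent 2810.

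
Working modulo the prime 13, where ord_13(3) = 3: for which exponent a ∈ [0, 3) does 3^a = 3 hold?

1

Successive powers of 3 modulo 13:
  3^0=1  3^1=3
So 3^1 ≡ 3 (mod 13), giving a = 1.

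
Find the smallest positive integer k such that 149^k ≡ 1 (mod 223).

The order of 149 must divide p − 1 = 222 = 2 · 3 · 37.
Divisors: 1, 2, 3, 6, 37, 74, 111, 222.
Check each in increasing order: 149^1 ≡ 149;  149^2 ≡ 124;  149^3 ≡ 190;  149^6 ≡ 197;  149^37 ≡ 40;  149^74 ≡ 39;  149^111 ≡ 222;  149^222 ≡ 1.
Smallest exponent giving 1 is 222.

222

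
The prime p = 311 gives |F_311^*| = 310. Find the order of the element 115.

The order of 115 must divide p − 1 = 310 = 2 · 5 · 31.
Divisors: 1, 2, 5, 10, 31, 62, 155, 310.
Check each in increasing order: 115^1 ≡ 115;  115^2 ≡ 163;  115^5 ≡ 171;  115^10 ≡ 7;  115^31 ≡ 259;  115^62 ≡ 216;  115^155 ≡ 310;  115^310 ≡ 1.
Smallest exponent giving 1 is 310.

310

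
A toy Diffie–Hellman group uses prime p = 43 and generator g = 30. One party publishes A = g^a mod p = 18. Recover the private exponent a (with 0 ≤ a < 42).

37

Baby-step giant-step with m = ceil(sqrt(42)) = 7.
Baby table (30^j mod 43 for j=0..6):
  0:1  1:30  2:40  3:39  4:9  5:12  6:16
Giant step factor: 30^(-7) ≡ 37 (mod 43).
Scan 18·37^i mod 43 for i = 0, 1, …:
  i=0: 18   i=1: 21   i=2: 3   i=3: 25
  i=4: 22   i=5: 40
Match at i=5, j=2: a = 5·7 + 2 = 37.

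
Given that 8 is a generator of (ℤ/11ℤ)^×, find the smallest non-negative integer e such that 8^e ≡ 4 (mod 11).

4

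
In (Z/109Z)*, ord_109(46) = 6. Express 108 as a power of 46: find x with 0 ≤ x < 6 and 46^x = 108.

Successive powers of 46 modulo 109:
  46^0=1  46^1=46  46^2=45  46^3=108
So 46^3 ≡ 108 (mod 109), giving x = 3.

3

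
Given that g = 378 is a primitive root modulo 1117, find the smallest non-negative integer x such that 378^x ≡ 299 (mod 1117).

178

Baby-step giant-step with m = ceil(sqrt(1116)) = 34.
Baby table (378^j mod 1117 for j=0..33):
  0:1  1:378  2:1025  3:968  4:645  5:304  6:978  7:1074
  8:501  9:605  10:822  11:190  12:332  13:392  14:732  15:797
  16:793  17:398  18:766  19:245  20:1016  21:917  22:356  23:528
  24:758  25:572  26:635  27:992  28:781  29:330  30:753  31:916
  32:1095  33:620
Giant step factor: 378^(-34) ≡ 867 (mod 1117).
Scan 299·867^i mod 1117 for i = 0, 1, …:
  i=0: 299   i=1: 89   i=2: 90   i=3: 957
  i=4: 905   i=5: 501
Match at i=5, j=8: x = 5·34 + 8 = 178.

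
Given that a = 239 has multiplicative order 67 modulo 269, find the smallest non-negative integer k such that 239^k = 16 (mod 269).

51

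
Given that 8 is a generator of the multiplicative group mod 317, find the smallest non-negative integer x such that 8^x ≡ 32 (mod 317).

107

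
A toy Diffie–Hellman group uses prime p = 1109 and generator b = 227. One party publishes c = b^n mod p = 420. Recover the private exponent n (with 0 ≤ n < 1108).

Baby-step giant-step with m = ceil(sqrt(1108)) = 34.
Baby table (227^j mod 1109 for j=0..33):
  0:1  1:227  2:515  3:460  4:174  5:683  6:890  7:192
  8:333  9:179  10:709  11:138  12:274  13:94  14:267  15:723
  16:1098  17:830  18:989  19:485  20:304  21:250  22:191  23:106
  24:773  25:249  26:1073  27:700  28:313  29:75  30:390  31:919
  32:121  33:851
Giant step factor: 227^(-34) ≡ 883 (mod 1109).
Scan 420·883^i mod 1109 for i = 0, 1, …:
  i=0: 420   i=1: 454   i=2: 533   i=3: 423
  i=4: 885   i=5: 719   i=6: 529   i=7: 218
  i=8: 637   i=9: 208     …   i=21: 369
  i=22: 890
Match at i=22, j=6: n = 22·34 + 6 = 754.

754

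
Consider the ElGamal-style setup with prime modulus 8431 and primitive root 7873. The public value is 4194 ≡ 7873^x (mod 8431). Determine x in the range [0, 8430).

1259

Baby-step giant-step with m = ceil(sqrt(8430)) = 92.
Baby table (7873^j mod 8431 for j=0..91):
  0:1  1:7873  2:7848  3:4936  4:2649  5:5714  6:6937  7:7414
  8:2609  9:2741  10:4964  11:3887  12:6252  13:1818  14:5707  15:2412
  16:3064  17:1781  18:1060  19:7121  20:5914  21:4940  22:417  23:3382
  24:1388  25:1148  26:172  27:5196  28:896  29:5892  30:354  31:4812
  32:4393  33:2127  34:1905  35:7747  36:2277  37:2515  38:4607  39:749
  40:3608  41:1745  42:4286  43:2816  44:5269  45:2317  46:5488  47:6580
  48:4276  49:8396  50:2668  51:3543  52:4291  53:26  54:2354  55:1704
  56:1871  57:1426  58:5237  59:3311  60:7282  61:386  62:3818  63:2599
  64:8321  65:2363  66:5113  67:5055  68:3695  69:3785  70:4151  71:2267
  72:8095  73:2006  74:1975  75:2411  76:3622  77:2364  78:4555  79:4472
  80:200  81:6434  82:1434  83:773  84:7078  85:4615  86:4716  87:7375
  88:7509  89:185  90:6373  91:1748
Giant step factor: 7873^(-92) ≡ 3089 (mod 8431).
Scan 4194·3089^i mod 8431 for i = 0, 1, …:
  i=0: 4194   i=1: 5250   i=2: 4437   i=3: 5518
  i=4: 6051   i=5: 12   i=6: 3344   i=7: 1641
  i=8: 2018   i=9: 3093   i=10: 1954   i=11: 7741
  i=12: 1633   i=13: 2599
Match at i=13, j=63: x = 13·92 + 63 = 1259.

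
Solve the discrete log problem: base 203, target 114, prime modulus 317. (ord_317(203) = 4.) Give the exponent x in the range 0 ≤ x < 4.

3

Successive powers of 203 modulo 317:
  203^0=1  203^1=203  203^2=316  203^3=114
So 203^3 ≡ 114 (mod 317), giving x = 3.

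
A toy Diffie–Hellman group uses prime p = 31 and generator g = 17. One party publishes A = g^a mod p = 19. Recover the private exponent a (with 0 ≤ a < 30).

22

Successive powers of 17 modulo 31:
  17^0=1  17^1=17  17^2=10  17^3=15  17^4=7  17^5=26
  17^6=8  17^7=12  17^8=18  17^9=27  17^10=25  17^11=22
  17^12=2  17^13=3  17^14=20  17^15=30  17^16=14  17^17=21
  17^18=16  17^19=24  17^20=5  17^21=23  17^22=19
So 17^22 ≡ 19 (mod 31), giving a = 22.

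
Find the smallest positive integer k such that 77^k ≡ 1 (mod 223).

222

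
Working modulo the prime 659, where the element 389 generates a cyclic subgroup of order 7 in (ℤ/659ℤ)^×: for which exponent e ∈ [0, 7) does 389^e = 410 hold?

2

Successive powers of 389 modulo 659:
  389^0=1  389^1=389  389^2=410
So 389^2 ≡ 410 (mod 659), giving e = 2.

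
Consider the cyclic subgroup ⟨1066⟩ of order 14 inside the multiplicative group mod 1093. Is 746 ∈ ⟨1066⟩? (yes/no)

no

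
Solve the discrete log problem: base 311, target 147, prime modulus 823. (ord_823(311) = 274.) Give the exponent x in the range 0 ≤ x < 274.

29

Successive powers of 311 modulo 823:
  311^0=1  311^1=311  311^2=430  311^3=404  311^4=548  311^5=67
  311^6=262  311^7=5  311^8=732  311^9=504  311^10=374  311^11=271
  311^12=335  311^13=487  311^14=25  311^15=368  311^16=51  311^17=224
  311^18=532  311^19=29  311^20=789  311^21=125  311^22=194  311^23=255
  311^24=297  311^25=191  311^26=145  311^27=653  311^28=625  311^29=147
So 311^29 ≡ 147 (mod 823), giving x = 29.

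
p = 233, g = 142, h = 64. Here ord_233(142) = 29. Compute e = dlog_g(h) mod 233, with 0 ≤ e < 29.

28

Successive powers of 142 modulo 233:
  142^0=1  142^1=142  142^2=126  142^3=184  142^4=32  142^5=117
  142^6=71  142^7=63  142^8=92  142^9=16  142^10=175  142^11=152
  142^12=148  142^13=46  142^14=8  142^15=204  142^16=76  142^17=74
  142^18=23  142^19=4  142^20=102  142^21=38  142^22=37  142^23=128
  142^24=2  142^25=51  142^26=19  142^27=135  142^28=64
So 142^28 ≡ 64 (mod 233), giving e = 28.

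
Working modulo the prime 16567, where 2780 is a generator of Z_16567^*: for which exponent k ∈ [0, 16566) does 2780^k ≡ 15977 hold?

8338

Baby-step giant-step with m = ceil(sqrt(16566)) = 129.
Baby table (2780^j mod 16567 for j=0..128):
  0:1  1:2780  2:8178  3:4916  4:15272  5:11506  6:12370  7:12075
  8:3758  9:10030  10:1139  11:2123  12:4088  13:16245  14:16025  15:837
  16:7480  17:2815  18:6076  19:9507  20:5095  21:15882  22:905  23:14283
  24:12208  25:9024  26:4282  27:8854  28:12125  29:10222  30:4755  31:15001
  32:3641  33:16110  34:5199  35:6796  36:6500  37:11970  38:10064  39:12824
  40:15103  41:5562  42:5349  43:9621  44:7242  45:3855  46:14618  47:15756
  48:15099  49:11009  50:5771  51:6524  52:12422  53:7532  54:14839  55:590
  56:67  57:4023  58:1215  59:14599  60:12637  61:8820  62:440  63:13809
  64:3281  65:9330  66:10045  67:9705  68:8824  69:11560  70:13387  71:6378
  72:4150  73:6368  74:9484  75:7423  76:10025  77:3806  78:10934  79:12642
  80:6153  81:8196  82:5255  83:13373  84:592  85:5627  86:3812  87:11047
  88:12009  89:2515  90:426  91:8023  92:4758  93:6774  94:11608  95:14291
  96:1314  97:8180  98:10476  99:15061  100:4771  101:9780  102:1953  103:11931
  104:1046  105:8655  106:5616  107:6366  108:3924  109:7634  110:193  111:6396
  112:4489  113:4469  114:15137  115:680  116:1762  117:11095  118:12913  119:14018
  120:4456  121:12131  122:10335  123:4122  124:11363  125:12438  126:2311  127:13151
  128:12978
Giant step factor: 2780^(-129) ≡ 7132 (mod 16567).
Scan 15977·7132^i mod 16567 for i = 0, 1, …:
  i=0: 15977   i=1: 138   i=2: 6763   i=3: 7179
  i=4: 8598   i=5: 6469   i=6: 14380   i=7: 8430
  i=8: 1117   i=9: 14284     …   i=63: 15469
  i=64: 5255
Match at i=64, j=82: k = 64·129 + 82 = 8338.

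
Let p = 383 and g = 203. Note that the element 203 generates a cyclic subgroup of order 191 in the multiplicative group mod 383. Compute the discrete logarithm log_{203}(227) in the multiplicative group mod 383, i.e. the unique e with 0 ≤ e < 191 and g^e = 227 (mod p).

49

Baby-step giant-step with m = ceil(sqrt(191)) = 14.
Baby table (203^j mod 383 for j=0..13):
  0:1  1:203  2:228  3:324  4:279  5:336  6:34  7:8
  8:92  9:292  10:294  11:317  12:7  13:272
Giant step factor: 203^(-14) ≡ 6 (mod 383).
Scan 227·6^i mod 383 for i = 0, 1, …:
  i=0: 227   i=1: 213   i=2: 129   i=3: 8
Match at i=3, j=7: e = 3·14 + 7 = 49.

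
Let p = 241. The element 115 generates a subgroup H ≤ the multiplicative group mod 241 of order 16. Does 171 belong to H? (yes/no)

⟨115⟩ has order 16; its elements mod 241 are {1, 8, 30, 44, 64, 76, 111, 115, 126, 130, 165, 177, 197, 211, 233, 240}.
171 is not in this set.

no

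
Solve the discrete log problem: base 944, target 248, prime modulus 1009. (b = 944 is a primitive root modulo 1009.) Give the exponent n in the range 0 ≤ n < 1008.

743

Baby-step giant-step with m = ceil(sqrt(1008)) = 32.
Baby table (944^j mod 1009 for j=0..31):
  0:1  1:944  2:189  3:832  4:406  5:853  6:50  7:786
  8:369  9:231  10:120  11:272  12:482  13:958  14:288  15:451
  16:955  17:483  18:893  19:477  20:274  21:352  22:327  23:943
  24:254  25:643  26:583  27:447  28:206  29:736  30:592  31:871
Giant step factor: 944^(-32) ≡ 909 (mod 1009).
Scan 248·909^i mod 1009 for i = 0, 1, …:
  i=0: 248   i=1: 425   i=2: 887   i=3: 92
  i=4: 890   i=5: 801   i=6: 620   i=7: 558
  i=8: 704   i=9: 230     …   i=22: 537
  i=23: 786
Match at i=23, j=7: n = 23·32 + 7 = 743.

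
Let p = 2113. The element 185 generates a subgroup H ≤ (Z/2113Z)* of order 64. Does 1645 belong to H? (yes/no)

no

1645 ∈ ⟨185⟩ iff 1645^64 ≡ 1 (mod 2113), since |⟨185⟩| = 64.
1645^64 mod 2113 = 1089.
Since 1089 ≠ 1, 1645 does not lie in the subgroup.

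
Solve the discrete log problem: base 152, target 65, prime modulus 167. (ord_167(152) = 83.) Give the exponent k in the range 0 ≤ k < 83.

Baby-step giant-step with m = ceil(sqrt(83)) = 10.
Baby table (152^j mod 167 for j=0..9):
  0:1  1:152  2:58  3:132  4:24  5:141  6:56  7:162
  8:75  9:44
Giant step factor: 152^(-10) ≡ 21 (mod 167).
Scan 65·21^i mod 167 for i = 0, 1, …:
  i=0: 65   i=1: 29   i=2: 108   i=3: 97
  i=4: 33   i=5: 25   i=6: 24
Match at i=6, j=4: k = 6·10 + 4 = 64.

64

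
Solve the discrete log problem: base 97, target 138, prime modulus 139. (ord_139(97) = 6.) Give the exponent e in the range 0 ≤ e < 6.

Successive powers of 97 modulo 139:
  97^0=1  97^1=97  97^2=96  97^3=138
So 97^3 ≡ 138 (mod 139), giving e = 3.

3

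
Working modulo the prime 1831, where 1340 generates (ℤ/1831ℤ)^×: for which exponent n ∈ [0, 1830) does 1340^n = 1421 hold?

Baby-step giant-step with m = ceil(sqrt(1830)) = 43.
Baby table (1340^j mod 1831 for j=0..42):
  0:1  1:1340  2:1220  3:1548  4:1628  5:799  6:1356  7:688
  8:927  9:762  10:1213  11:1323  12:412  13:949  14:946  15:588
  16:590  17:1439  18:217  19:1482  20:1076  21:843  22:1724  23:1269
  24:1292  25:985  26:1580  27:564  28:1388  29:1455  30:1516  31:861
  32:210  33:1257  34:1691  35:993  36:1314  37:1169  38:955  39:1662
  40:584  41:723  42:221
Giant step factor: 1340^(-43) ≡ 604 (mod 1831).
Scan 1421·604^i mod 1831 for i = 0, 1, …:
  i=0: 1421   i=1: 1376   i=2: 1661   i=3: 1687
  i=4: 912   i=5: 1548
Match at i=5, j=3: n = 5·43 + 3 = 218.

218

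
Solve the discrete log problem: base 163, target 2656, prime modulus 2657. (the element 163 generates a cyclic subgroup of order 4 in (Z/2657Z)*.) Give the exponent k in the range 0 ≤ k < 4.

2

Successive powers of 163 modulo 2657:
  163^0=1  163^1=163  163^2=2656
So 163^2 ≡ 2656 (mod 2657), giving k = 2.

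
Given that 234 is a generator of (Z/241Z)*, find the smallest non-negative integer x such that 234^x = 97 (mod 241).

Baby-step giant-step with m = ceil(sqrt(240)) = 16.
Baby table (234^j mod 241 for j=0..15):
  0:1  1:234  2:49  3:139  4:232  5:63  6:41  7:195
  8:81  9:156  10:113  11:173  12:235  13:42  14:188  15:130
Giant step factor: 234^(-16) ≡ 183 (mod 241).
Scan 97·183^i mod 241 for i = 0, 1, …:
  i=0: 97   i=1: 158   i=2: 235
Match at i=2, j=12: x = 2·16 + 12 = 44.

44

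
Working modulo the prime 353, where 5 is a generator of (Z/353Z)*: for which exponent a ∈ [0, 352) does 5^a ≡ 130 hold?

194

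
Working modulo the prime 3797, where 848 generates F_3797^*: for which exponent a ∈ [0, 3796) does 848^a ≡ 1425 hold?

2721

Baby-step giant-step with m = ceil(sqrt(3796)) = 62.
Baby table (848^j mod 3797 for j=0..61):
  0:1  1:848  2:1471  3:1992  4:3348  5:2745  6:199  7:1684
  8:360  9:1520  10:1777  11:3284  12:1631  13:980  14:3294  15:2517
  16:502  17:432  18:1824  19:1373  20:2422  21:3476  22:1176  23:2434
  24:2261  25:3640  26:3556  27:670  28:2407  29:2147  30:1893  31:2930
  32:1402  33:435  34:571  35:1989  36:804  37:2129  38:1817  39:3031
  40:3516  41:923  42:522  43:2204  44:868  45:3243  46:1036  47:1421
  48:1359  49:1941  50:1867  51:3664  52:1126  53:1801  54:854  55:2762
  56:3224  57:112  58:51  59:1481  60:2878  61:2870
Giant step factor: 848^(-62) ≡ 1720 (mod 3797).
Scan 1425·1720^i mod 3797 for i = 0, 1, …:
  i=0: 1425   i=1: 1935   i=2: 2028   i=3: 2514
  i=4: 3094   i=5: 2083   i=6: 2189   i=7: 2253
  i=8: 2220   i=9: 2415     …   i=42: 3388
  i=43: 2762
Match at i=43, j=55: a = 43·62 + 55 = 2721.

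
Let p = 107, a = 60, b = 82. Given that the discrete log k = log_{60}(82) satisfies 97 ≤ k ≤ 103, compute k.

101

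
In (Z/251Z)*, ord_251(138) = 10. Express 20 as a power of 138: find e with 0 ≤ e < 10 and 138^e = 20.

4

Successive powers of 138 modulo 251:
  138^0=1  138^1=138  138^2=219  138^3=102  138^4=20
So 138^4 ≡ 20 (mod 251), giving e = 4.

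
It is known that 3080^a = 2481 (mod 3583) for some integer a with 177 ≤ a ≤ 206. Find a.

Compute 3080^177 mod 3583 = 2394, then multiply by 3080 repeatedly:
  3080^177=2394  3080^178=3289  3080^179=979  3080^180=2017  3080^181=3021
  3080^182=3212  3080^183=297  3080^184=1095  3080^185=997  3080^186=129
  3080^187=3190  3080^188=614  3080^189=2879  3080^190=2978  3080^191=3343
  3080^192=2481
Found 2481 at exponent 192.

192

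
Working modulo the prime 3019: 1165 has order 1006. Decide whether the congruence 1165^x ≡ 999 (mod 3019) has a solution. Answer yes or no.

no

999 ∈ ⟨1165⟩ iff 999^1006 ≡ 1 (mod 3019), since |⟨1165⟩| = 1006.
999^1006 mod 3019 = 2779.
Since 2779 ≠ 1, 999 does not lie in the subgroup.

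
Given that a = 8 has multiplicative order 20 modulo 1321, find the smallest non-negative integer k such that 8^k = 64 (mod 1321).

2

Successive powers of 8 modulo 1321:
  8^0=1  8^1=8  8^2=64
So 8^2 ≡ 64 (mod 1321), giving k = 2.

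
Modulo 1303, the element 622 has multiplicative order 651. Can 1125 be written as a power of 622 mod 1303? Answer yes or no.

1125 ∈ ⟨622⟩ iff 1125^651 ≡ 1 (mod 1303), since |⟨622⟩| = 651.
1125^651 mod 1303 = 1302.
Since 1302 ≠ 1, 1125 does not lie in the subgroup.

no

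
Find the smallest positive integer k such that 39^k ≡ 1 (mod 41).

The order of 39 must divide p − 1 = 40 = 2^3 · 5.
Divisors: 1, 2, 4, 5, 8, 10, 20, 40.
Check each in increasing order: 39^1 ≡ 39;  39^2 ≡ 4;  39^4 ≡ 16;  39^5 ≡ 9;  39^8 ≡ 10;  39^10 ≡ 40;  39^20 ≡ 1.
Smallest exponent giving 1 is 20.

20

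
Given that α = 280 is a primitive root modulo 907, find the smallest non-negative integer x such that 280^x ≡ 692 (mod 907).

367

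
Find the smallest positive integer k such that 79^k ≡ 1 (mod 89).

44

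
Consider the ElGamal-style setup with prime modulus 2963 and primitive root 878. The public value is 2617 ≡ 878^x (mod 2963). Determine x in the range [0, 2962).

Baby-step giant-step with m = ceil(sqrt(2962)) = 55.
Baby table (878^j mod 2963 for j=0..54):
  0:1  1:878  2:504  3:1025  4:2161  5:1038  6:1723  7:1664
  8:233  9:127  10:1875  11:1785  12:2766  13:1851  14:1454  15:2522
  16:955  17:2924  18:1314  19:1085  20:1507  21:1648  22:1000  23:952
  24:290  25:2765  26:973  27:950  28:1497  29:1757  30:1886  31:2554
  32:2384  33:1274  34:1521  35:2088  36:2130  37:487  38:914  39:2482
  40:1391  41:542  42:1796  43:572  44:1469  45:877  46:2589  47:521
  48:1136  49:1840  50:685  51:2904  52:1532  53:2857  54:1748
Giant step factor: 878^(-55) ≡ 2535 (mod 2963).
Scan 2617·2535^i mod 2963 for i = 0, 1, …:
  i=0: 2617   i=1: 2901   i=2: 2832   i=3: 2734
  i=4: 233
Match at i=4, j=8: x = 4·55 + 8 = 228.

228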